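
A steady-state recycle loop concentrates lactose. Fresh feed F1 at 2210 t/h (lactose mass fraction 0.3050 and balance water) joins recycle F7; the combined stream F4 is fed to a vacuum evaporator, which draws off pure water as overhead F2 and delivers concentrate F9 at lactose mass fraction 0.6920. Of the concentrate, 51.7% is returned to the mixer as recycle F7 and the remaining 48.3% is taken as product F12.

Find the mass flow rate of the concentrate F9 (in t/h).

2017 t/h

Overall lactose balance (none leaves overhead): lactose in fresh feed = lactose in product, i.e. 2210×0.305 = (1−0.517)·F9·0.692.
F9 = 674.05/(0.692×0.483) = 2016.7 t/h.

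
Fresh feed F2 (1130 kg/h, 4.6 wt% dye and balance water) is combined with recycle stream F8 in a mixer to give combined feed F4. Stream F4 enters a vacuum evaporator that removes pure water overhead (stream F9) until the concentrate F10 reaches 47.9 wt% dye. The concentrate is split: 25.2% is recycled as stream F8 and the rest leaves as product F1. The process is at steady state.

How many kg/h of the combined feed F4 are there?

1167 kg/h

Overall dye balance (none leaves overhead): dye in fresh feed = dye in product, i.e. 1130×0.046 = (1−0.252)·F10·0.479.
F10 = 51.98/(0.479×0.748) = 145.08 kg/h.
Recycle F8 = 0.252×145.08 = 36.559 kg/h.
Combined feed F4 = 1130 + 36.559 = 1166.6 kg/h.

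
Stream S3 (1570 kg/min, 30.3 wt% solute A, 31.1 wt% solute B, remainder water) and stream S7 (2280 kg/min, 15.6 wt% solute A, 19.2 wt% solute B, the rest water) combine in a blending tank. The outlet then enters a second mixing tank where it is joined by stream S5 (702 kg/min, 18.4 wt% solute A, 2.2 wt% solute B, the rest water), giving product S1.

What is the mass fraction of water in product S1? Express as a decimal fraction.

0.582

Overall, product flow = 4552 kg/min.
water in = 1570×0.386 + 2280×0.652 + 702×0.794 = 2650 kg/min.
water fraction in S1 = 0.582.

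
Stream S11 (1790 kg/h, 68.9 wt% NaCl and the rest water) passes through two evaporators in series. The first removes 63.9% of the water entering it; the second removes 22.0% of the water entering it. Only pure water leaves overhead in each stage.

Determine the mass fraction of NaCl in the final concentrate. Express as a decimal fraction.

water in feed = 1790×0.311 = 556.69 kg/h.
After stage 1: water left = (1−0.639)×556.69 = 200.97; stream total = 1434.3 kg/h.
After stage 2: water left = (1−0.220)×200.97 = 156.75; final concentrate = 1390.1 kg/h.
NaCl fraction = 1233.3/1390.1 = 0.8872.

0.8872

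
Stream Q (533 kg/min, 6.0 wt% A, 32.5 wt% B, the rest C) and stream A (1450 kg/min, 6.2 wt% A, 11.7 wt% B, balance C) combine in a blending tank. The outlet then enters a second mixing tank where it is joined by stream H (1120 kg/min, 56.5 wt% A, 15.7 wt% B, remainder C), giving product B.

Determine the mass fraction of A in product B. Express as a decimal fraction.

0.243

Overall, product flow = 3103 kg/min.
A in = 533×0.060 + 1450×0.062 + 1120×0.565 = 754.68 kg/min.
A fraction in B = 0.243.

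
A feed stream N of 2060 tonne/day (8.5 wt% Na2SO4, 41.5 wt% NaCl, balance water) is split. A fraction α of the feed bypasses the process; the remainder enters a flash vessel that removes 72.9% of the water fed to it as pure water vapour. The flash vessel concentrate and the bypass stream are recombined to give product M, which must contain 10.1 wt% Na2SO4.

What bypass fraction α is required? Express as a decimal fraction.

0.565

All 2060×0.085 = 175.1 tonne/day of Na2SO4 reaches M, so M = 175.1/0.101 = 1733.7 tonne/day and vapour = 326.34 tonne/day.
The evaporator receives (1−α)·2060 of feed at 0.500 water and removes 0.729 of that water:
0.729×0.500×(1−α)×2060 = 326.34
(1−α) = 326.34/750.87 = 0.4346;  α = 0.5654.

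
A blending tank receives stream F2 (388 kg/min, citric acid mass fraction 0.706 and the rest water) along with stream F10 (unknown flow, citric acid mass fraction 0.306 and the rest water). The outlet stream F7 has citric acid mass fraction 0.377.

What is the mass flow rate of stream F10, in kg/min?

Let F10 be the unknown flow. Total out = 388 + F10.
citric acid balance: 273.93 + 0.306·F10 = 0.377·(388 + F10)
(0.306 − 0.377)·F10 = 0.377×388 − 273.93 = -127.65
F10 = -127.65 / -0.071 = 1797.9 kg/min

1798 kg/min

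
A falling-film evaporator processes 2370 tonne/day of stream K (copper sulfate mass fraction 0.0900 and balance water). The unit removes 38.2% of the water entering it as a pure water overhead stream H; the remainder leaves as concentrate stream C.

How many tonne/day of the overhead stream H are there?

water entering = 2370×0.910 = 2156.7 tonne/day; overhead removed = 0.382×2156.7 = 823.86 tonne/day.

823.9 tonne/day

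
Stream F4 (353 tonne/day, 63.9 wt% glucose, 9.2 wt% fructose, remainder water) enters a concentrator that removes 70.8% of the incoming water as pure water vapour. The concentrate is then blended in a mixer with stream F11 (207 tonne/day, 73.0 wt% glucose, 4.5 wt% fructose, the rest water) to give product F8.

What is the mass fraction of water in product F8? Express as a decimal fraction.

0.151

Vapour removed = 0.708×0.269×353 = 67.23 tonne/day; concentrate = 285.77 tonne/day.
water reaching the mixer = 27.727 (from concentrate) + 207×0.225 = 74.302 tonne/day.
Product flow = 285.77 + 207 = 492.77 tonne/day; water fraction = 0.151.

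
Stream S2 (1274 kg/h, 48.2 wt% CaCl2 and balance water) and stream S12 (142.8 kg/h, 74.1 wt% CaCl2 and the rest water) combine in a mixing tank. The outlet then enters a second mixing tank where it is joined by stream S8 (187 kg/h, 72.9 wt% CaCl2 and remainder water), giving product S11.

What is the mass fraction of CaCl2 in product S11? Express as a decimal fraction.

Overall, product flow = 1603.8 kg/h.
CaCl2 in = 1274×0.482 + 142.8×0.741 + 187×0.729 = 856.21 kg/h.
CaCl2 fraction in S11 = 0.534.

0.534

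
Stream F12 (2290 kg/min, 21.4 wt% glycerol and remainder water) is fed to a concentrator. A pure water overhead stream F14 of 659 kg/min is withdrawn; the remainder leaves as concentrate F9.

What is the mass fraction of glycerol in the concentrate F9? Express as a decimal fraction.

0.300

glycerol is not removed: 2290×0.214 = 490.06 kg/min of glycerol enters F9.
Concentrate = 2290 − 659 = 1631 kg/min.
Mass fraction = 490.06/1631 = 0.300.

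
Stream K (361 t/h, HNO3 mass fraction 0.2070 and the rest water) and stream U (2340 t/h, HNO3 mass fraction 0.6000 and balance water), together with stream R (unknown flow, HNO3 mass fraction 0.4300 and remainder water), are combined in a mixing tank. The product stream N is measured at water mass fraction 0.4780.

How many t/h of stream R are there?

Let R be the unknown flow. Total out = 2701 + R.
water balance: 1222.3 + 0.570·R = 0.478·(2701 + R)
(0.570 − 0.478)·R = 0.478×2701 − 1222.3 = 68.805
R = 68.805 / 0.092 = 747.88 t/h

747.9 t/h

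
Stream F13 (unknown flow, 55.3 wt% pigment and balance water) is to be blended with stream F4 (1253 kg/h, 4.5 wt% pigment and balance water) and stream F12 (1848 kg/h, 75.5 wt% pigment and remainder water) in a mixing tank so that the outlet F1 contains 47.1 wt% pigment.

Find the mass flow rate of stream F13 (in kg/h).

109.1 kg/h

Let F13 be the unknown flow. Total out = 3101 + F13.
pigment balance: 1451.6 + 0.553·F13 = 0.471·(3101 + F13)
(0.553 − 0.471)·F13 = 0.471×3101 − 1451.6 = 8.946
F13 = 8.946 / 0.082 = 109.1 kg/h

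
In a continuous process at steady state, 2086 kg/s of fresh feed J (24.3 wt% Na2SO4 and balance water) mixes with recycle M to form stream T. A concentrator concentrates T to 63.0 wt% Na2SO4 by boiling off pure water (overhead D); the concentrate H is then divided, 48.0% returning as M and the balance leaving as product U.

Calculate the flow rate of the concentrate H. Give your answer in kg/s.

Overall Na2SO4 balance (none leaves overhead): Na2SO4 in fresh feed = Na2SO4 in product, i.e. 2086×0.243 = (1−0.480)·H·0.630.
H = 506.9/(0.630×0.520) = 1547.3 kg/s.

1547 kg/s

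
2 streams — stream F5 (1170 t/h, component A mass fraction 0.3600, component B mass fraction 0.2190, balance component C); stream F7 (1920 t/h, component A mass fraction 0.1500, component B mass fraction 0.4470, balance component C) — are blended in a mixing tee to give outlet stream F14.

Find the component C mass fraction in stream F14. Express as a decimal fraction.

Total flow out = 1170 + 1920 = 3090 t/h.
component C in = 1170×0.421 + 1920×0.403 = 1266.3 t/h.
component C mass fraction in F14 = 1266.3/3090 = 0.4098.

0.4098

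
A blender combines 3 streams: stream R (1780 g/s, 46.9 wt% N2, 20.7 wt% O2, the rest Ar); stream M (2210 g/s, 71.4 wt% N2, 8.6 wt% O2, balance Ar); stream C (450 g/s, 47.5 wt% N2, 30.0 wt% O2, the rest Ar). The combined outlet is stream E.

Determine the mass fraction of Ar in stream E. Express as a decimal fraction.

0.252

Total flow out = 1780 + 2210 + 450 = 4440 g/s.
Ar in = 1780×0.324 + 2210×0.200 + 450×0.225 = 1120 g/s.
Ar mass fraction in E = 1120/4440 = 0.252.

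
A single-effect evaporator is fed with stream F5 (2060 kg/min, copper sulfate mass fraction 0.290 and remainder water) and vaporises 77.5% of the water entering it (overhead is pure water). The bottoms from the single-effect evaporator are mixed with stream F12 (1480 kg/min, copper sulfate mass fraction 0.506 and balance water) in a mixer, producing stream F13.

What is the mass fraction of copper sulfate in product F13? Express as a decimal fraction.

Vapour removed = 0.775×0.710×2060 = 1133.5 kg/min; concentrate = 926.49 kg/min.
copper sulfate reaching the mixer = 597.4 (from concentrate) + 1480×0.506 = 1346.3 kg/min.
Product flow = 926.49 + 1480 = 2406.5 kg/min; copper sulfate fraction = 0.559.

0.559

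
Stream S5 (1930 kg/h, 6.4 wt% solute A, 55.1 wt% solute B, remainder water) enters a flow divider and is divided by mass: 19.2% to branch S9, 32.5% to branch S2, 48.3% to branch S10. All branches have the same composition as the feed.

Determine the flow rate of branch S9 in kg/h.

370.6 kg/h

Branch S9 flow = 0.192×1930 = 370.56 kg/h.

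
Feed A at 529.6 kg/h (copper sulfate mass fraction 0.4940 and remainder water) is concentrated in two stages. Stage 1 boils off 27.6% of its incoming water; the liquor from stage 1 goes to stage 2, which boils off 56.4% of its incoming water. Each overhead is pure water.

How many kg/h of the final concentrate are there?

water in feed = 529.6×0.506 = 267.98 kg/h.
After stage 1: water left = (1−0.276)×267.98 = 194.02; stream total = 455.64 kg/h.
After stage 2: water left = (1−0.564)×194.02 = 84.591; final concentrate = 346.21 kg/h.

346.2 kg/h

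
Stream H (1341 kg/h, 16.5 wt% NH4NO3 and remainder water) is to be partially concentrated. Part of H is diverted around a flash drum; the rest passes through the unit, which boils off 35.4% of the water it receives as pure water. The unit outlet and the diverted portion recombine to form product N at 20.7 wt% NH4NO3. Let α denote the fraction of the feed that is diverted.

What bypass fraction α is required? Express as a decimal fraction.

All 1341×0.165 = 221.27 kg/h of NH4NO3 reaches N, so N = 221.27/0.207 = 1068.9 kg/h and vapour = 272.09 kg/h.
The evaporator receives (1−α)·1341 of feed at 0.835 water and removes 0.354 of that water:
0.354×0.835×(1−α)×1341 = 272.09
(1−α) = 272.09/396.39 = 0.6864;  α = 0.3136.

0.314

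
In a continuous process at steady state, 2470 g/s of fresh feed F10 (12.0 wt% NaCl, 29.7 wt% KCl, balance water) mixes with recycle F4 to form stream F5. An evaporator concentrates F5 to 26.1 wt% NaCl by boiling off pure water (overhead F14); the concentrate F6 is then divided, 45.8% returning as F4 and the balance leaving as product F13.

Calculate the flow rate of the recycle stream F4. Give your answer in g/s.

959.6 g/s

Overall NaCl balance (none leaves overhead): NaCl in fresh feed = NaCl in product, i.e. 2470×0.120 = (1−0.458)·F6·0.261.
F6 = 296.4/(0.261×0.542) = 2095.3 g/s.
Recycle F4 = 0.458×2095.3 = 959.63 g/s.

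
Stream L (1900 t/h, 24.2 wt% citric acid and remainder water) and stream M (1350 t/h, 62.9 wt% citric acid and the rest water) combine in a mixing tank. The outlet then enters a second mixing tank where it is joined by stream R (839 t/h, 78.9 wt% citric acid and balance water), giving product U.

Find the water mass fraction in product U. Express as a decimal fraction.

Overall, product flow = 4089 t/h.
water in = 1900×0.758 + 1350×0.371 + 839×0.211 = 2118.1 t/h.
water fraction in U = 0.5180.

0.5180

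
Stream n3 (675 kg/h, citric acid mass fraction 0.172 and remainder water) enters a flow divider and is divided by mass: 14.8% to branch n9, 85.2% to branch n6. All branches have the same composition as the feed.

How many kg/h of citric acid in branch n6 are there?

98.92 kg/h

Branch n6 total = 0.852×675 = 575.1 kg/h.
citric acid in n6 = 0.172×575.1 = 98.917 kg/h.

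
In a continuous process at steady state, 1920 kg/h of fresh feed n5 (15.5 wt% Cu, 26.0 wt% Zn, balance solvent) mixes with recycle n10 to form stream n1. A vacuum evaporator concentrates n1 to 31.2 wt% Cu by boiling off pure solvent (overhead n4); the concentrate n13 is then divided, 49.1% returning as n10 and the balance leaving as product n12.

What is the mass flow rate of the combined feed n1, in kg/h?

2840 kg/h

Overall Cu balance (none leaves overhead): Cu in fresh feed = Cu in product, i.e. 1920×0.155 = (1−0.491)·n13·0.312.
n13 = 297.6/(0.312×0.509) = 1874 kg/h.
Recycle n10 = 0.491×1874 = 920.11 kg/h.
Combined feed n1 = 1920 + 920.11 = 2840.1 kg/h.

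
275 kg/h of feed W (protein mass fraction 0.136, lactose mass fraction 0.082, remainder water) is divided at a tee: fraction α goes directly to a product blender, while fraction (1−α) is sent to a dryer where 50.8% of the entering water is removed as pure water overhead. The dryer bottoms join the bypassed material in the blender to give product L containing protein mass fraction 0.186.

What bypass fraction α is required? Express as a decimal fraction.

All 275×0.136 = 37.4 kg/h of protein reaches L, so L = 37.4/0.186 = 201.08 kg/h and vapour = 73.925 kg/h.
The evaporator receives (1−α)·275 of feed at 0.782 water and removes 0.508 of that water:
0.508×0.782×(1−α)×275 = 73.925
(1−α) = 73.925/109.25 = 0.6767;  α = 0.3233.

0.323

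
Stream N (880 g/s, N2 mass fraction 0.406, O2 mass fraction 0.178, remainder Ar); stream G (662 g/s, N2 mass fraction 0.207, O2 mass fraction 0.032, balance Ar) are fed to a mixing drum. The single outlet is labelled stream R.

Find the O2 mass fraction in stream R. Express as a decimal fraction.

0.115

Total flow out = 880 + 662 = 1542 g/s.
O2 in = 880×0.178 + 662×0.032 = 177.82 g/s.
O2 mass fraction in R = 177.82/1542 = 0.115.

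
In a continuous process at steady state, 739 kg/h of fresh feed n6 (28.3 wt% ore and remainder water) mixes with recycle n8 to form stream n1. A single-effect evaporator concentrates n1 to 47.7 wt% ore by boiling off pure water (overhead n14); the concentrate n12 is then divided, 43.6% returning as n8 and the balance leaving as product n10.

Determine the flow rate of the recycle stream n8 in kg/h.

Overall ore balance (none leaves overhead): ore in fresh feed = ore in product, i.e. 739×0.283 = (1−0.436)·n12·0.477.
n12 = 209.14/(0.477×0.564) = 777.38 kg/h.
Recycle n8 = 0.436×777.38 = 338.94 kg/h.

338.9 kg/h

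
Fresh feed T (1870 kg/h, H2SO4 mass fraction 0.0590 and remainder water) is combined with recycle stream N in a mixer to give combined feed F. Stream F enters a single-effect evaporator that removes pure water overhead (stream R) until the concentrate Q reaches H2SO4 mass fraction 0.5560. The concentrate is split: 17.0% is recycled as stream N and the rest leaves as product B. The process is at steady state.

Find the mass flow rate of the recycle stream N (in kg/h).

Overall H2SO4 balance (none leaves overhead): H2SO4 in fresh feed = H2SO4 in product, i.e. 1870×0.059 = (1−0.170)·Q·0.556.
Q = 110.33/(0.556×0.830) = 239.08 kg/h.
Recycle N = 0.170×239.08 = 40.643 kg/h.

40.64 kg/h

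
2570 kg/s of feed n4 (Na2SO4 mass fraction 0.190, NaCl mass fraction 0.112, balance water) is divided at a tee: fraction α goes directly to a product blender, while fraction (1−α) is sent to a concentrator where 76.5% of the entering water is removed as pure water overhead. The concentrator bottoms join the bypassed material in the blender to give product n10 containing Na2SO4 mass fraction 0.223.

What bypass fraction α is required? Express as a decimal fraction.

0.723

All 2570×0.190 = 488.3 kg/s of Na2SO4 reaches n10, so n10 = 488.3/0.223 = 2189.7 kg/s and vapour = 380.31 kg/s.
The evaporator receives (1−α)·2570 of feed at 0.698 water and removes 0.765 of that water:
0.765×0.698×(1−α)×2570 = 380.31
(1−α) = 380.31/1372.3 = 0.2771;  α = 0.7229.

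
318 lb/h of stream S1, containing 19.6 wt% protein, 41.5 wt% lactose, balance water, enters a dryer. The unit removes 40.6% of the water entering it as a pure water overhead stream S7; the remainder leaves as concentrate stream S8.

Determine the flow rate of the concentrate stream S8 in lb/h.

267.8 lb/h

water entering = 318×0.389 = 123.7 lb/h; overhead removed = 0.406×123.7 = 50.223 lb/h.
Concentrate = 318 − 50.223 = 267.78 lb/h.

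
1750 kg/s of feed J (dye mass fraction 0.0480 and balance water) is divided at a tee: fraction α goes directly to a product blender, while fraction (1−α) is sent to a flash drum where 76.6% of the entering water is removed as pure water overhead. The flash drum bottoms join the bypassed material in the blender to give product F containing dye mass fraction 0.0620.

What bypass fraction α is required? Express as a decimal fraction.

All 1750×0.048 = 84 kg/s of dye reaches F, so F = 84/0.062 = 1354.8 kg/s and vapour = 395.16 kg/s.
The evaporator receives (1−α)·1750 of feed at 0.952 water and removes 0.766 of that water:
0.766×0.952×(1−α)×1750 = 395.16
(1−α) = 395.16/1276.2 = 0.3096;  α = 0.6904.

0.690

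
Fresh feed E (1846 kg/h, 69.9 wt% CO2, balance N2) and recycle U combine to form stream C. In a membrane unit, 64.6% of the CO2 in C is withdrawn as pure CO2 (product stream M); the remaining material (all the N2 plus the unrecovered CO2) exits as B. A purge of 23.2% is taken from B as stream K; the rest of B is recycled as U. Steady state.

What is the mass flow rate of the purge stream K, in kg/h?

701.2 kg/h

N2 enters only via E and leaves only via the purge: 1846×0.301 = 0.232×(N2 in B), and the membrane unit passes all N2, so N2 in C = N2 in B = 2395 kg/h.
CO2 in C: m_A = 1846×0.699 + (1−0.232)·(1−0.646)·m_A, so m_A = 1290.4/0.7281 = 1772.2 kg/h.
B = (1−0.646)×1772.2 + 2395 = 3022.4 kg/h.
Purge K = 0.232×3022.4 = 701.19 kg/h.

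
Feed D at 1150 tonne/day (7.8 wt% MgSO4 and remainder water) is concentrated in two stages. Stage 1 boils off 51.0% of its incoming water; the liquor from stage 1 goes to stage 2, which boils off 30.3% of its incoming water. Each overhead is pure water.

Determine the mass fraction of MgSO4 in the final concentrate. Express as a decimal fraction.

water in feed = 1150×0.922 = 1060.3 tonne/day.
After stage 1: water left = (1−0.510)×1060.3 = 519.55; stream total = 609.25 tonne/day.
After stage 2: water left = (1−0.303)×519.55 = 362.12; final concentrate = 451.82 tonne/day.
MgSO4 fraction = 89.7/451.82 = 0.199.

0.199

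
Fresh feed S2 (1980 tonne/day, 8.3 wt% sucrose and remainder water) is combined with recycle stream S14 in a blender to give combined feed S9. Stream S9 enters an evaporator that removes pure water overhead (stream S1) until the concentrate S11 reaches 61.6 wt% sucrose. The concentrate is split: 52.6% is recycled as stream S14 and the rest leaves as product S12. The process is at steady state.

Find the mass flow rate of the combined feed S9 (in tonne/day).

Overall sucrose balance (none leaves overhead): sucrose in fresh feed = sucrose in product, i.e. 1980×0.083 = (1−0.526)·S11·0.616.
S11 = 164.34/(0.616×0.474) = 562.84 tonne/day.
Recycle S14 = 0.526×562.84 = 296.05 tonne/day.
Combined feed S9 = 1980 + 296.05 = 2276.1 tonne/day.

2276 tonne/day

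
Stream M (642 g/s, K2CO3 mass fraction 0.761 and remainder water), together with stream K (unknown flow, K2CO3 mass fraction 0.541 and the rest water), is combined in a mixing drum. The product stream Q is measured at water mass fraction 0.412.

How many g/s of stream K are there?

Let K be the unknown flow. Total out = 642 + K.
water balance: 153.44 + 0.459·K = 0.412·(642 + K)
(0.459 − 0.412)·K = 0.412×642 − 153.44 = 111.07
K = 111.07 / 0.047 = 2363.1 g/s

2363 g/s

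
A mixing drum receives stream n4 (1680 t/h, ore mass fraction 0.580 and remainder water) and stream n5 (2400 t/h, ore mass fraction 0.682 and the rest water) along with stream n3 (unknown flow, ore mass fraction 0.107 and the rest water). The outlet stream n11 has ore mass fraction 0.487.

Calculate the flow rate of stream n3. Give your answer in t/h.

Let n3 be the unknown flow. Total out = 4080 + n3.
ore balance: 2611.2 + 0.107·n3 = 0.487·(4080 + n3)
(0.107 − 0.487)·n3 = 0.487×4080 − 2611.2 = -624.24
n3 = -624.24 / -0.380 = 1642.7 t/h

1643 t/h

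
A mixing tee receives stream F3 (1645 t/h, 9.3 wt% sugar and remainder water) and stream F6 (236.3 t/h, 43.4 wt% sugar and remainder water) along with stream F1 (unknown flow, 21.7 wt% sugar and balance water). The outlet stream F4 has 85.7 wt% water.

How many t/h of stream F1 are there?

182.3 t/h

Let F1 be the unknown flow. Total out = 1881.3 + F1.
water balance: 1625.8 + 0.783·F1 = 0.857·(1881.3 + F1)
(0.783 − 0.857)·F1 = 0.857×1881.3 − 1625.8 = -13.487
F1 = -13.487 / -0.074 = 182.25 t/h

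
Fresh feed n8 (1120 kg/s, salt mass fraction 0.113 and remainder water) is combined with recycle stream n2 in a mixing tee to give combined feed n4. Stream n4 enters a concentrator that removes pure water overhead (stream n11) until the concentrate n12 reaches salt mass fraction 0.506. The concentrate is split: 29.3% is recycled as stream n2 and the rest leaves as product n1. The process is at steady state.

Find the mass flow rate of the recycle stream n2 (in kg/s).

Overall salt balance (none leaves overhead): salt in fresh feed = salt in product, i.e. 1120×0.113 = (1−0.293)·n12·0.506.
n12 = 126.56/(0.506×0.707) = 353.77 kg/s.
Recycle n2 = 0.293×353.77 = 103.66 kg/s.

103.7 kg/s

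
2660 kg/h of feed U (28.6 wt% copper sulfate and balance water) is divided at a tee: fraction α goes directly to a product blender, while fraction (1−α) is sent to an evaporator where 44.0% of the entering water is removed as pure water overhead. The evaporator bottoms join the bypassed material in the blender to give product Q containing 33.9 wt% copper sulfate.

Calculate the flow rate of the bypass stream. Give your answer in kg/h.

All 2660×0.286 = 760.76 kg/h of copper sulfate reaches Q, so Q = 760.76/0.339 = 2244.1 kg/h and vapour = 415.87 kg/h.
The evaporator receives (1−α)·2660 of feed at 0.714 water and removes 0.440 of that water:
0.440×0.714×(1−α)×2660 = 415.87
(1−α) = 415.87/835.67 = 0.4977;  α = 0.5023.
Bypass flow = 0.5023×2660 = 1336.2 kg/h.

1336 kg/h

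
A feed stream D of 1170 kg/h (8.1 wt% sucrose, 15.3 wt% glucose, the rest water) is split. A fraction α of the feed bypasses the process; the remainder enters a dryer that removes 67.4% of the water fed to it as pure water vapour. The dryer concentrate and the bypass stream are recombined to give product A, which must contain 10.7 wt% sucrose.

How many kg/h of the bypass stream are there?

All 1170×0.081 = 94.77 kg/h of sucrose reaches A, so A = 94.77/0.107 = 885.7 kg/h and vapour = 284.3 kg/h.
The evaporator receives (1−α)·1170 of feed at 0.766 water and removes 0.674 of that water:
0.674×0.766×(1−α)×1170 = 284.3
(1−α) = 284.3/604.05 = 0.4707;  α = 0.5293.
Bypass flow = 0.5293×1170 = 619.34 kg/h.

619.3 kg/h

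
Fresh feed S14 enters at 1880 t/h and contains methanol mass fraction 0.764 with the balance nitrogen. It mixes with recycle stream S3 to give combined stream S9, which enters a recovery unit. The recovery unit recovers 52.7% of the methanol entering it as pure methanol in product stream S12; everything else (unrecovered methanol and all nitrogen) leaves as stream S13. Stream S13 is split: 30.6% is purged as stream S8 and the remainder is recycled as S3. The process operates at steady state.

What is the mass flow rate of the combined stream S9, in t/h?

3588 t/h

nitrogen enters only via S14 and leaves only via the purge: 1880×0.236 = 0.306×(nitrogen in S13), and the recovery unit passes all nitrogen, so nitrogen in S9 = nitrogen in S13 = 1449.9 t/h.
methanol in S9: m_A = 1880×0.764 + (1−0.306)·(1−0.527)·m_A, so m_A = 1436.3/0.6717 = 2138.2 t/h.
S9 = 2138.2 + 1449.9 = 3588.1 t/h.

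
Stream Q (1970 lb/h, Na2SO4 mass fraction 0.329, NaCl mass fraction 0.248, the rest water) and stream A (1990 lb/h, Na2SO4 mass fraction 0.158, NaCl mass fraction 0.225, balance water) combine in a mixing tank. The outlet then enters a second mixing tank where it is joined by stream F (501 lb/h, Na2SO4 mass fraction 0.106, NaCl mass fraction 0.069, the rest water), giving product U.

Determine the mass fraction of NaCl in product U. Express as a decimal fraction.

0.218

Overall, product flow = 4461 lb/h.
NaCl in = 1970×0.248 + 1990×0.225 + 501×0.069 = 970.88 lb/h.
NaCl fraction in U = 0.218.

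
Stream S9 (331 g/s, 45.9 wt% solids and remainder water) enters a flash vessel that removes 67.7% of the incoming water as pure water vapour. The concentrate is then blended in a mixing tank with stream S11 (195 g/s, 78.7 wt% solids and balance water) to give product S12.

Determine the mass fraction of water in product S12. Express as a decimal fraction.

0.246

Vapour removed = 0.677×0.541×331 = 121.23 g/s; concentrate = 209.77 g/s.
water reaching the mixer = 57.84 (from concentrate) + 195×0.213 = 99.375 g/s.
Product flow = 209.77 + 195 = 404.77 g/s; water fraction = 0.246.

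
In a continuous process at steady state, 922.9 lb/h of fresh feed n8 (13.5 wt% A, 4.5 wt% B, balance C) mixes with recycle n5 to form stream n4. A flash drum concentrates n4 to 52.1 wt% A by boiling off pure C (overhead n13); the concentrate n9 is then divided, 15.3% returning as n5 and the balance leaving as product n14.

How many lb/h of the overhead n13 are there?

683.8 lb/h

Overall A balance (none leaves overhead): A in fresh feed = A in product, i.e. 922.9×0.135 = (1−0.153)·n9·0.521.
n9 = 124.59/(0.521×0.847) = 282.34 lb/h.
Recycle n5 = 0.153×282.34 = 43.198 lb/h.
Combined feed n4 = 922.9 + 43.198 = 966.1 lb/h.
Overhead n13 = n4 − n9 = 966.1 − 282.34 = 683.76 lb/h.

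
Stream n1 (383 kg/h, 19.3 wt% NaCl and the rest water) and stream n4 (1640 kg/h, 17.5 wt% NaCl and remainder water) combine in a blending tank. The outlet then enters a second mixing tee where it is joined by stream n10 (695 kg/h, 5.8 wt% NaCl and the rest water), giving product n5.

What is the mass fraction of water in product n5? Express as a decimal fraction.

Overall, product flow = 2718 kg/h.
water in = 383×0.807 + 1640×0.825 + 695×0.942 = 2316.8 kg/h.
water fraction in n5 = 0.8524.

0.8524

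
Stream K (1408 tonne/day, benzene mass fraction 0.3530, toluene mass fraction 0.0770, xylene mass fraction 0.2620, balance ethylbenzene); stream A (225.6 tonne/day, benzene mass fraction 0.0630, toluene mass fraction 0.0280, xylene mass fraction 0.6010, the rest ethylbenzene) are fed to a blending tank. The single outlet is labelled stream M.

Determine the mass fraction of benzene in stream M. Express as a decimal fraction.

Total flow out = 1408 + 225.6 = 1633.6 tonne/day.
benzene in = 1408×0.353 + 225.6×0.063 = 511.24 tonne/day.
benzene mass fraction in M = 511.24/1633.6 = 0.3130.

0.3130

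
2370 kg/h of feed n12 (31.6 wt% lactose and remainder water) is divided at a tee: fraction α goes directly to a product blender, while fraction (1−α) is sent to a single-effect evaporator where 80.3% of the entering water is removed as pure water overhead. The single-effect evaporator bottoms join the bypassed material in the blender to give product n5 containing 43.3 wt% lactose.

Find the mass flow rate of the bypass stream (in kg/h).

All 2370×0.316 = 748.92 kg/h of lactose reaches n5, so n5 = 748.92/0.433 = 1729.6 kg/h and vapour = 640.39 kg/h.
The evaporator receives (1−α)·2370 of feed at 0.684 water and removes 0.803 of that water:
0.803×0.684×(1−α)×2370 = 640.39
(1−α) = 640.39/1301.7 = 0.4920;  α = 0.5080.
Bypass flow = 0.5080×2370 = 1204.1 kg/h.

1204 kg/h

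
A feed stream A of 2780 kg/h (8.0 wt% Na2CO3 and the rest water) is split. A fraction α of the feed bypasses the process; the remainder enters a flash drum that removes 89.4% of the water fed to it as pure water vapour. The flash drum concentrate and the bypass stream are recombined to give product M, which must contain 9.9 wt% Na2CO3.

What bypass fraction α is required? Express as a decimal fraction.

All 2780×0.080 = 222.4 kg/h of Na2CO3 reaches M, so M = 222.4/0.099 = 2246.5 kg/h and vapour = 533.54 kg/h.
The evaporator receives (1−α)·2780 of feed at 0.920 water and removes 0.894 of that water:
0.894×0.920×(1−α)×2780 = 533.54
(1−α) = 533.54/2286.5 = 0.2333;  α = 0.7667.

0.767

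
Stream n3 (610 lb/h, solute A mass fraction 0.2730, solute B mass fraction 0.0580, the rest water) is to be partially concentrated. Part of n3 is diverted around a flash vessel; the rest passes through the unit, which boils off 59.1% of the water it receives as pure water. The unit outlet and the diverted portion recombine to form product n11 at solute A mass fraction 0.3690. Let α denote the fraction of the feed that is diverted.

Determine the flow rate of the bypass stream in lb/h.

All 610×0.273 = 166.53 lb/h of solute A reaches n11, so n11 = 166.53/0.369 = 451.3 lb/h and vapour = 158.7 lb/h.
The evaporator receives (1−α)·610 of feed at 0.669 water and removes 0.591 of that water:
0.591×0.669×(1−α)×610 = 158.7
(1−α) = 158.7/241.18 = 0.6580;  α = 0.3420.
Bypass flow = 0.3420×610 = 208.62 lb/h.

208.6 lb/h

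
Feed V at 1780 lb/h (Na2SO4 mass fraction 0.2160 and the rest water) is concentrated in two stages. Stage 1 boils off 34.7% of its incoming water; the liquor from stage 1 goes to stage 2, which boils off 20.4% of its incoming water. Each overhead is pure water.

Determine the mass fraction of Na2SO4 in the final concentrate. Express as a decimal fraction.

water in feed = 1780×0.784 = 1395.5 lb/h.
After stage 1: water left = (1−0.347)×1395.5 = 911.27; stream total = 1295.8 lb/h.
After stage 2: water left = (1−0.204)×911.27 = 725.37; final concentrate = 1109.9 lb/h.
Na2SO4 fraction = 384.48/1109.9 = 0.3464.

0.3464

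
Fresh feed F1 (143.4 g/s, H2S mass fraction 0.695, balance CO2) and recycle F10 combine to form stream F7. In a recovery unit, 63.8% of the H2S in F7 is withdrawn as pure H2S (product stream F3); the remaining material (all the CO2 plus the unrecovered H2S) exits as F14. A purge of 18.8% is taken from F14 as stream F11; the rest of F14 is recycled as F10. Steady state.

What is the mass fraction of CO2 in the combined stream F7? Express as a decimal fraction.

0.622

CO2 enters only via F1 and leaves only via the purge: 143.4×0.305 = 0.188×(CO2 in F14), and the recovery unit passes all CO2, so CO2 in F7 = CO2 in F14 = 232.64 g/s.
H2S in F7: m_A = 143.4×0.695 + (1−0.188)·(1−0.638)·m_A, so m_A = 99.663/0.7061 = 141.15 g/s.
F7 = 141.15 + 232.64 = 373.8 g/s.
CO2 fraction in F7 = 232.64/373.8 = 0.622.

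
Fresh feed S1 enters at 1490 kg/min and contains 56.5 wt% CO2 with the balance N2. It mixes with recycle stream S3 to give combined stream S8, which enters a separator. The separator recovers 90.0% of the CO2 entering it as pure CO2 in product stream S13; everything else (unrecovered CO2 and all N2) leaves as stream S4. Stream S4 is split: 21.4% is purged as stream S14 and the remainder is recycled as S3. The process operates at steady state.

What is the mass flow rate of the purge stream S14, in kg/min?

N2 enters only via S1 and leaves only via the purge: 1490×0.435 = 0.214×(N2 in S4), and the separator passes all N2, so N2 in S8 = N2 in S4 = 3028.7 kg/min.
CO2 in S8: m_A = 1490×0.565 + (1−0.214)·(1−0.900)·m_A, so m_A = 841.85/0.9214 = 913.66 kg/min.
S4 = (1−0.900)×913.66 + 3028.7 = 3120.1 kg/min.
Purge S14 = 0.214×3120.1 = 667.7 kg/min.

667.7 kg/min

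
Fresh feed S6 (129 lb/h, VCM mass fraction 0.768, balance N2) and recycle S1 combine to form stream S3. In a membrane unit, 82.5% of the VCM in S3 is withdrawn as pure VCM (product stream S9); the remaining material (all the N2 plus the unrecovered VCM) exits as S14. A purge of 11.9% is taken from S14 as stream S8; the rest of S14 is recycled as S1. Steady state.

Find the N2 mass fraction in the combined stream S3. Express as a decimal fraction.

0.682

N2 enters only via S6 and leaves only via the purge: 129×0.232 = 0.119×(N2 in S14), and the membrane unit passes all N2, so N2 in S3 = N2 in S14 = 251.5 lb/h.
VCM in S3: m_A = 129×0.768 + (1−0.119)·(1−0.825)·m_A, so m_A = 99.072/0.8458 = 117.13 lb/h.
S3 = 117.13 + 251.5 = 368.63 lb/h.
N2 fraction in S3 = 251.5/368.63 = 0.682.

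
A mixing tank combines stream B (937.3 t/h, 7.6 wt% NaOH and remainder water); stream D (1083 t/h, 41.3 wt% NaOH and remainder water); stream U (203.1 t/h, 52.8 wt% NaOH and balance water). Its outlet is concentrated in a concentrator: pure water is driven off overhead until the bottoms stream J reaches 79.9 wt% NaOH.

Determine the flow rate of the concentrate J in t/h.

NaOH entering = 937.3×0.076 + 1083×0.413 + 203.1×0.528 = 625.75 t/h.
All NaOH reports to J, so J = 625.75/0.799 = 783.17 t/h.

783.2 t/h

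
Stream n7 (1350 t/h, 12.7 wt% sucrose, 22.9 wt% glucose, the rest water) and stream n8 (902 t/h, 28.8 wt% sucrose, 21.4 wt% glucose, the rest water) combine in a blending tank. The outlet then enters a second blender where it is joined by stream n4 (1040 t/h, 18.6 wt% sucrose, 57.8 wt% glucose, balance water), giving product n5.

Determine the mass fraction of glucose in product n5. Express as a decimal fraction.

Overall, product flow = 3292 t/h.
glucose in = 1350×0.229 + 902×0.214 + 1040×0.578 = 1103.3 t/h.
glucose fraction in n5 = 0.335.

0.335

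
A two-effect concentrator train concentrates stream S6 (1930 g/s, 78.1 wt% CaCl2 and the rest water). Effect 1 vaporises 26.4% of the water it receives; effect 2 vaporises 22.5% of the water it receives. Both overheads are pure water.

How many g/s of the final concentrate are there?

water in feed = 1930×0.219 = 422.67 g/s.
After stage 1: water left = (1−0.264)×422.67 = 311.09; stream total = 1818.4 g/s.
After stage 2: water left = (1−0.225)×311.09 = 241.09; final concentrate = 1748.4 g/s.

1748 g/s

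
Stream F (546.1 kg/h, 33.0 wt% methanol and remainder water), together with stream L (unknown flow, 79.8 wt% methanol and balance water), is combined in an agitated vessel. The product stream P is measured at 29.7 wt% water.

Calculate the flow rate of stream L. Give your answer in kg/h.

2144 kg/h

Let L be the unknown flow. Total out = 546.1 + L.
water balance: 365.89 + 0.202·L = 0.297·(546.1 + L)
(0.202 − 0.297)·L = 0.297×546.1 − 365.89 = -203.7
L = -203.7 / -0.095 = 2144.2 kg/h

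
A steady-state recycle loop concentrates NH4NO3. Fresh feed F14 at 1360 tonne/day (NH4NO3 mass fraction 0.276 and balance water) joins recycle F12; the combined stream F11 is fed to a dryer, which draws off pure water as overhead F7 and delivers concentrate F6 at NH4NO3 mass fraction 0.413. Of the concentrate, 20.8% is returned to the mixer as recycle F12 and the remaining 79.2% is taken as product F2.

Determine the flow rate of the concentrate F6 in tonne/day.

1148 tonne/day

Overall NH4NO3 balance (none leaves overhead): NH4NO3 in fresh feed = NH4NO3 in product, i.e. 1360×0.276 = (1−0.208)·F6·0.413.
F6 = 375.36/(0.413×0.792) = 1147.6 tonne/day.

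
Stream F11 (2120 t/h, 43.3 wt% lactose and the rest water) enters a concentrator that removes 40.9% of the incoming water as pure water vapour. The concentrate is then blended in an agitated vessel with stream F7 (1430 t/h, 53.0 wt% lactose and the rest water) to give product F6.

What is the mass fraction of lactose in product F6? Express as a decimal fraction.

Vapour removed = 0.409×0.567×2120 = 491.63 t/h; concentrate = 1628.4 t/h.
lactose reaching the mixer = 917.96 (from concentrate) + 1430×0.530 = 1675.9 t/h.
Product flow = 1628.4 + 1430 = 3058.4 t/h; lactose fraction = 0.548.

0.548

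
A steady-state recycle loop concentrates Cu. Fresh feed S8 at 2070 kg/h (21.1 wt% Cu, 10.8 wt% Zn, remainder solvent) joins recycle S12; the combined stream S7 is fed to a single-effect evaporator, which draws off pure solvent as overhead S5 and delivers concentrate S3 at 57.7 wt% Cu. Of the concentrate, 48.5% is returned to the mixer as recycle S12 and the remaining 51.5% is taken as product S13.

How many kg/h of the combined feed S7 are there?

2783 kg/h

Overall Cu balance (none leaves overhead): Cu in fresh feed = Cu in product, i.e. 2070×0.211 = (1−0.485)·S3·0.577.
S3 = 436.77/(0.577×0.515) = 1469.8 kg/h.
Recycle S12 = 0.485×1469.8 = 712.87 kg/h.
Combined feed S7 = 2070 + 712.87 = 2782.9 kg/h.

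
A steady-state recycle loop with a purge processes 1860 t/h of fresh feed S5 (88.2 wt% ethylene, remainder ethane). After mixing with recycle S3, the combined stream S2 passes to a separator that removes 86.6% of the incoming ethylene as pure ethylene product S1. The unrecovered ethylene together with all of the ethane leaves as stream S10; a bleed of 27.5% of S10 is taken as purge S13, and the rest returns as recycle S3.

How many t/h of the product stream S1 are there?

ethylene in S2: m_A = 1860×0.882 + (1−0.275)·(1−0.866)·m_A, so m_A = 1640.5/0.9029 = 1817 t/h.
Product S1 = 0.866×1817 = 1573.6 t/h.

1574 t/h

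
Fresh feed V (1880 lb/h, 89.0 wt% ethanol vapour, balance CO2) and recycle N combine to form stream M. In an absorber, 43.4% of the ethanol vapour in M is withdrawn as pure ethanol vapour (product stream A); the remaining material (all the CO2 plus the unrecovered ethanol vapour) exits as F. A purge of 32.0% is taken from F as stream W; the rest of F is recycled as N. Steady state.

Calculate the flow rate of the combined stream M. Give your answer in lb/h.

CO2 enters only via V and leaves only via the purge: 1880×0.110 = 0.320×(CO2 in F), and the absorber passes all CO2, so CO2 in M = CO2 in F = 646.25 lb/h.
ethanol vapour in M: m_A = 1880×0.890 + (1−0.320)·(1−0.434)·m_A, so m_A = 1673.2/0.6151 = 2720.1 lb/h.
M = 2720.1 + 646.25 = 3366.4 lb/h.

3366 lb/h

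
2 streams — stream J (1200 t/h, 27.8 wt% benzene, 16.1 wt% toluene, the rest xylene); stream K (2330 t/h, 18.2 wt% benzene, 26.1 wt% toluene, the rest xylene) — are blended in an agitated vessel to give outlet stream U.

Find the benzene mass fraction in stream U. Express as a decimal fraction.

Total flow out = 1200 + 2330 = 3530 t/h.
benzene in = 1200×0.278 + 2330×0.182 = 757.66 t/h.
benzene mass fraction in U = 757.66/3530 = 0.2146.

0.2146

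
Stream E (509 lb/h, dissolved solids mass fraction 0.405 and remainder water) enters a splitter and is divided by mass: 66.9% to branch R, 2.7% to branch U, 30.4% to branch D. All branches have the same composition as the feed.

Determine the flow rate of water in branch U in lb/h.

Branch U total = 0.027×509 = 13.743 lb/h.
water in U = 0.595×13.743 = 8.1771 lb/h.

8.177 lb/h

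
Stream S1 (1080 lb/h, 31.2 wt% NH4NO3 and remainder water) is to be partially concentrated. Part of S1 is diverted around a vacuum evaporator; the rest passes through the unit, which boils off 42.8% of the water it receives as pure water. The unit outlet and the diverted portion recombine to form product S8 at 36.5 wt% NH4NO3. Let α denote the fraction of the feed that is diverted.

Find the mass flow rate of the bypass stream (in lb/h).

All 1080×0.312 = 336.96 lb/h of NH4NO3 reaches S8, so S8 = 336.96/0.365 = 923.18 lb/h and vapour = 156.82 lb/h.
The evaporator receives (1−α)·1080 of feed at 0.688 water and removes 0.428 of that water:
0.428×0.688×(1−α)×1080 = 156.82
(1−α) = 156.82/318.02 = 0.4931;  α = 0.5069.
Bypass flow = 0.5069×1080 = 547.43 lb/h.

547.4 lb/h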